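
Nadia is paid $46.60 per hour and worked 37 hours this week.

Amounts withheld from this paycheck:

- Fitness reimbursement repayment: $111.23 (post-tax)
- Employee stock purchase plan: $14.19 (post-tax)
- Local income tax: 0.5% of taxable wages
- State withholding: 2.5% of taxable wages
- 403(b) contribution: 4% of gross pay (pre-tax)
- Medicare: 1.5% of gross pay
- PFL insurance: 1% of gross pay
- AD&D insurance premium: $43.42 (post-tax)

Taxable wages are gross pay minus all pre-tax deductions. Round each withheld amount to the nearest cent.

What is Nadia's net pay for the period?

Gross pay: 37 × $46.60 = $1724.20
403(b) contribution: $1724.20 × 0.04 = $68.97
Taxable wages = $1724.20 − $68.97 = $1655.23
Local income tax: $1655.23 × 0.005 = $8.28
State withholding: $1655.23 × 0.025 = $41.38
Medicare: $1724.20 × 0.015 = $25.86
PFL insurance: $1724.20 × 0.01 = $17.24
Fitness reimbursement repayment: $111.23
Employee stock purchase plan: $14.19
AD&D insurance premium: $43.42
Total deductions = $68.97 + $8.28 + $41.38 + $25.86 + $17.24 + $111.23 + $14.19 + $43.42 = $330.57
Net pay = $1724.20 − $330.57 = $1393.63

$1393.63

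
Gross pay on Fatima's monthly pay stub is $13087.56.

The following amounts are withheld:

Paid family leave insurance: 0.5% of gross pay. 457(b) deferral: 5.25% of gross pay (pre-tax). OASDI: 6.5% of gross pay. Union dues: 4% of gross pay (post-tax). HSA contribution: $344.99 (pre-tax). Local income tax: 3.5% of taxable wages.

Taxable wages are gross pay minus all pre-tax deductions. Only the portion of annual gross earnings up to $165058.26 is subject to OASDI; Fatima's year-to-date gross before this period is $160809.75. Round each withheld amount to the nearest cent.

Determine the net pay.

$10768.44

457(b) deferral: $13087.56 × 0.0525 = $687.10
HSA contribution: $344.99
Pre-tax total = $687.10 + $344.99 = $1032.09
Taxable wages = $13087.56 − $1032.09 = $12055.47
Local income tax: $12055.47 × 0.035 = $421.94
OASDI: only $165058.26 − $160809.75 = $4248.51 of this check is subject → $4248.51 × 0.065 = $276.15
Paid family leave insurance: $13087.56 × 0.005 = $65.44
Union dues: $13087.56 × 0.04 = $523.50
Total deductions = $687.10 + $344.99 + $421.94 + $276.15 + $65.44 + $523.50 = $2319.12
Net pay = $13087.56 − $2319.12 = $10768.44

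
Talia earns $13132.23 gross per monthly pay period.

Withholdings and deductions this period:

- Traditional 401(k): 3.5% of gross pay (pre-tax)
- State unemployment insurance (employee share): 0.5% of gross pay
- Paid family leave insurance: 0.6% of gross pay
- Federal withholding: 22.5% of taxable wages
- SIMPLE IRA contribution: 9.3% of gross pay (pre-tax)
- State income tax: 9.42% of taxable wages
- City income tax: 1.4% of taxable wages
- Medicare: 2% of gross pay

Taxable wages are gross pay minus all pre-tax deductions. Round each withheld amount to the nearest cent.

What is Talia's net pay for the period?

SIMPLE IRA contribution: $13132.23 × 0.093 = $1221.30
Traditional 401(k): $13132.23 × 0.035 = $459.63
Pre-tax total = $1221.30 + $459.63 = $1680.93
Taxable wages = $13132.23 − $1680.93 = $11451.30
City income tax: $11451.30 × 0.014 = $160.32
State income tax: $11451.30 × 0.0942 = $1078.71
Federal withholding: $11451.30 × 0.225 = $2576.54
Paid family leave insurance: $13132.23 × 0.006 = $78.79
Medicare: $13132.23 × 0.02 = $262.64
State unemployment insurance (employee share): $13132.23 × 0.005 = $65.66
Total deductions = $1221.30 + $459.63 + $160.32 + $1078.71 + $2576.54 + $78.79 + $262.64 + $65.66 = $5903.59
Net pay = $13132.23 − $5903.59 = $7228.64

$7228.64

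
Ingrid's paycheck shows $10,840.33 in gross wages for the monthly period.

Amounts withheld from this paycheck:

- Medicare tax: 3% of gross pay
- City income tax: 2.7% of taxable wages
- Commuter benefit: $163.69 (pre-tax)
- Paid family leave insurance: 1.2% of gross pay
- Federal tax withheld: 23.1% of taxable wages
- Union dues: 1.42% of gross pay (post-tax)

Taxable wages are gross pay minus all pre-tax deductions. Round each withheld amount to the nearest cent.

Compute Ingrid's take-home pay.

Commuter benefit: $163.69
Taxable wages = $10,840.33 − $163.69 = $10,676.64
Federal tax withheld: $10,676.64 × 0.231 = $2,466.30
City income tax: $10,676.64 × 0.027 = $288.27
Paid family leave insurance: $10,840.33 × 0.012 = $130.08
Medicare tax: $10,840.33 × 0.03 = $325.21
Union dues: $10,840.33 × 0.0142 = $153.93
Total deductions = $163.69 + $2,466.30 + $288.27 + $130.08 + $325.21 + $153.93 = $3,527.48
Net pay = $10,840.33 − $3,527.48 = $7,312.85

$7,312.85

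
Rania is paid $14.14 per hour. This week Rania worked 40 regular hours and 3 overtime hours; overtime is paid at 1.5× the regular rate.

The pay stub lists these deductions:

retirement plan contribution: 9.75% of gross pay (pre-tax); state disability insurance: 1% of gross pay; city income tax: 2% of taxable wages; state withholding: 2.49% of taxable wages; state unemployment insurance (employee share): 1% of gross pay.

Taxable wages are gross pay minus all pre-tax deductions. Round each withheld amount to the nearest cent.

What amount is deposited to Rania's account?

$529.80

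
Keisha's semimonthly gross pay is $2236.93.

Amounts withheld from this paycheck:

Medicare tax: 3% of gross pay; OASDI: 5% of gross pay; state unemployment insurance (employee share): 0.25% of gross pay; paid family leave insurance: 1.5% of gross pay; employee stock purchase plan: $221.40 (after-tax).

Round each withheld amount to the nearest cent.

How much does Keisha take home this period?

$1797.43

OASDI: $2236.93 × 0.05 = $111.85
Medicare tax: $2236.93 × 0.03 = $67.11
State unemployment insurance (employee share): $2236.93 × 0.0025 = $5.59
Paid family leave insurance: $2236.93 × 0.015 = $33.55
Employee stock purchase plan: $221.40
Total deductions = $111.85 + $67.11 + $5.59 + $33.55 + $221.40 = $439.50
Net pay = $2236.93 − $439.50 = $1797.43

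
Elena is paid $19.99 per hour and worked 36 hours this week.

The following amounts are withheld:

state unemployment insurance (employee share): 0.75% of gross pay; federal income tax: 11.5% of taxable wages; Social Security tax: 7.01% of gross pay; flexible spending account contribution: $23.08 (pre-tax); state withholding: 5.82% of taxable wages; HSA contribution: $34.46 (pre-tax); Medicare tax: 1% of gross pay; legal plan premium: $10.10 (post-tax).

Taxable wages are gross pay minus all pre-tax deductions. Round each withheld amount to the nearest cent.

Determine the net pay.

$474.28

Gross pay: 36 × $19.99 = $719.64
Flexible spending account contribution: $23.08
HSA contribution: $34.46
Pre-tax total = $23.08 + $34.46 = $57.54
Taxable wages = $719.64 − $57.54 = $662.10
Federal income tax: $662.10 × 0.115 = $76.14
State withholding: $662.10 × 0.0582 = $38.53
Social Security tax: $719.64 × 0.0701 = $50.45
State unemployment insurance (employee share): $719.64 × 0.0075 = $5.40
Medicare tax: $719.64 × 0.01 = $7.20
Legal plan premium: $10.10
Total deductions = $23.08 + $34.46 + $76.14 + $38.53 + $50.45 + $5.40 + $7.20 + $10.10 = $245.36
Net pay = $719.64 − $245.36 = $474.28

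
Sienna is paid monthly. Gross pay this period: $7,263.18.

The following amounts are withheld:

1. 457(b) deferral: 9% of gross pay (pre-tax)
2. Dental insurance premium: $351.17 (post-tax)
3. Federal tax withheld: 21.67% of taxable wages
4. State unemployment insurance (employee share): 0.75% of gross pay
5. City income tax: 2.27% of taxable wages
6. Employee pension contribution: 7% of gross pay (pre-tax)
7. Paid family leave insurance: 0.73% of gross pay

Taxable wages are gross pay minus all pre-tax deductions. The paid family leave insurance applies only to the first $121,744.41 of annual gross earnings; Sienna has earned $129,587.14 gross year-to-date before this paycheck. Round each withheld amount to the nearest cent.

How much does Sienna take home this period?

457(b) deferral: $7,263.18 × 0.09 = $653.69
Employee pension contribution: $7,263.18 × 0.07 = $508.42
Pre-tax total = $653.69 + $508.42 = $1,162.11
Taxable wages = $7,263.18 − $1,162.11 = $6,101.07
City income tax: $6,101.07 × 0.0227 = $138.49
Federal tax withheld: $6,101.07 × 0.2167 = $1,322.10
Paid family leave insurance: annual cap $121,744.41 already reached (YTD $129,587.14), so $0.00
State unemployment insurance (employee share): $7,263.18 × 0.0075 = $54.47
Dental insurance premium: $351.17
Total deductions = $653.69 + $508.42 + $138.49 + $1,322.10 + $0.00 + $54.47 + $351.17 = $3,028.34
Net pay = $7,263.18 − $3,028.34 = $4,234.84

$4,234.84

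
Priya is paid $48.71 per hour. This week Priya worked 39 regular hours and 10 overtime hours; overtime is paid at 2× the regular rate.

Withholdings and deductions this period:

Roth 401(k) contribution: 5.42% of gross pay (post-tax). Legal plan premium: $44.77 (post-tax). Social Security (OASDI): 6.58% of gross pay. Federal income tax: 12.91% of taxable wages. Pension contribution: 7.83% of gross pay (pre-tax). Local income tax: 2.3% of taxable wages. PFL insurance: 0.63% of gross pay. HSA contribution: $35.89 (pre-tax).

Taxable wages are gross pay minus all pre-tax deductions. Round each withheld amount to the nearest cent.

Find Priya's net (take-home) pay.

Regular pay: 39 × $48.71 = $1,899.69
Overtime pay: 10 × $48.71 × 2 = $974.20
Gross pay = $1,899.69 + $974.20 = $2,873.89
HSA contribution: $35.89
Pension contribution: $2,873.89 × 0.0783 = $225.03
Pre-tax total = $35.89 + $225.03 = $260.92
Taxable wages = $2,873.89 − $260.92 = $2,612.97
Federal income tax: $2,612.97 × 0.1291 = $337.33
Local income tax: $2,612.97 × 0.023 = $60.10
PFL insurance: $2,873.89 × 0.0063 = $18.11
Social Security (OASDI): $2,873.89 × 0.0658 = $189.10
Legal plan premium: $44.77
Roth 401(k) contribution: $2,873.89 × 0.0542 = $155.76
Total deductions = $35.89 + $225.03 + $337.33 + $60.10 + $18.11 + $189.10 + $44.77 + $155.76 = $1,066.09
Net pay = $2,873.89 − $1,066.09 = $1,807.80

$1,807.80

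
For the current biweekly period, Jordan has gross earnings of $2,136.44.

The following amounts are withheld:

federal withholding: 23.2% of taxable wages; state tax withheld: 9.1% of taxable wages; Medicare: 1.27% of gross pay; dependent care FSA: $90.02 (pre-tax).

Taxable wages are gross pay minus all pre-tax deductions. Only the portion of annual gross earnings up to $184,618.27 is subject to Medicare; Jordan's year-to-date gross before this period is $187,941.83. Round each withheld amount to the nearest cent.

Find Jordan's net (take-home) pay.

$1,385.43

Dependent care FSA: $90.02
Taxable wages = $2,136.44 − $90.02 = $2,046.42
Federal withholding: $2,046.42 × 0.232 = $474.77
State tax withheld: $2,046.42 × 0.091 = $186.22
Medicare: annual cap $184,618.27 already reached (YTD $187,941.83), so $0.00
Total deductions = $90.02 + $474.77 + $186.22 + $0.00 = $751.01
Net pay = $2,136.44 − $751.01 = $1,385.43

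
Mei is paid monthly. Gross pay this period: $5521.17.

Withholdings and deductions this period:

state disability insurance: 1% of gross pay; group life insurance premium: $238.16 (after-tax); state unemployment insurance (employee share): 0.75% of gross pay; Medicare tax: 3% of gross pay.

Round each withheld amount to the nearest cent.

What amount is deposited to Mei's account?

$5020.75

State disability insurance: $5521.17 × 0.01 = $55.21
Medicare tax: $5521.17 × 0.03 = $165.64
State unemployment insurance (employee share): $5521.17 × 0.0075 = $41.41
Group life insurance premium: $238.16
Total deductions = $55.21 + $165.64 + $41.41 + $238.16 = $500.42
Net pay = $5521.17 − $500.42 = $5020.75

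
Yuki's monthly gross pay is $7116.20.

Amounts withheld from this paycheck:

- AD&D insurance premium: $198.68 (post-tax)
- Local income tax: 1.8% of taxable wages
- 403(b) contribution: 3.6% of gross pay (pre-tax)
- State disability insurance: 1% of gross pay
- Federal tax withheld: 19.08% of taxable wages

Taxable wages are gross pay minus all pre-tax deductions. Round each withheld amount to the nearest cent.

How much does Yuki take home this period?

$5157.81

403(b) contribution: $7116.20 × 0.036 = $256.18
Taxable wages = $7116.20 − $256.18 = $6860.02
Local income tax: $6860.02 × 0.018 = $123.48
Federal tax withheld: $6860.02 × 0.1908 = $1308.89
State disability insurance: $7116.20 × 0.01 = $71.16
AD&D insurance premium: $198.68
Total deductions = $256.18 + $123.48 + $1308.89 + $71.16 + $198.68 = $1958.39
Net pay = $7116.20 − $1958.39 = $5157.81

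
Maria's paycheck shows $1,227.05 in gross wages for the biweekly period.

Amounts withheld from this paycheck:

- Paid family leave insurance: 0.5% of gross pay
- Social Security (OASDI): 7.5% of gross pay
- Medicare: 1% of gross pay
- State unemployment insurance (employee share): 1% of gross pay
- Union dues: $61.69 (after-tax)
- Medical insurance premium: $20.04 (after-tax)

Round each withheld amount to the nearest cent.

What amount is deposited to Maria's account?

$1,022.61

Medicare: $1,227.05 × 0.01 = $12.27
Paid family leave insurance: $1,227.05 × 0.005 = $6.14
Social Security (OASDI): $1,227.05 × 0.075 = $92.03
State unemployment insurance (employee share): $1,227.05 × 0.01 = $12.27
Medical insurance premium: $20.04
Union dues: $61.69
Total deductions = $12.27 + $6.14 + $92.03 + $12.27 + $20.04 + $61.69 = $204.44
Net pay = $1,227.05 − $204.44 = $1,022.61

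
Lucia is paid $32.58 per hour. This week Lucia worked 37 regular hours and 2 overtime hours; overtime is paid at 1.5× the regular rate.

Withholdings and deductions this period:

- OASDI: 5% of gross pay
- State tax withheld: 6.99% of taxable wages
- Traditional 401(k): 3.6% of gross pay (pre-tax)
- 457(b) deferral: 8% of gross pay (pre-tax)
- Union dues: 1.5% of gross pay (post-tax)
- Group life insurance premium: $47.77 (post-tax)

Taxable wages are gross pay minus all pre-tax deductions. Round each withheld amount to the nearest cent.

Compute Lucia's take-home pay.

$939.01

Regular pay: 37 × $32.58 = $1,205.46
Overtime pay: 2 × $32.58 × 1.5 = $97.74
Gross pay = $1,205.46 + $97.74 = $1,303.20
Traditional 401(k): $1,303.20 × 0.036 = $46.92
457(b) deferral: $1,303.20 × 0.08 = $104.26
Pre-tax total = $46.92 + $104.26 = $151.18
Taxable wages = $1,303.20 − $151.18 = $1,152.02
State tax withheld: $1,152.02 × 0.0699 = $80.53
OASDI: $1,303.20 × 0.05 = $65.16
Union dues: $1,303.20 × 0.015 = $19.55
Group life insurance premium: $47.77
Total deductions = $46.92 + $104.26 + $80.53 + $65.16 + $19.55 + $47.77 = $364.19
Net pay = $1,303.20 − $364.19 = $939.01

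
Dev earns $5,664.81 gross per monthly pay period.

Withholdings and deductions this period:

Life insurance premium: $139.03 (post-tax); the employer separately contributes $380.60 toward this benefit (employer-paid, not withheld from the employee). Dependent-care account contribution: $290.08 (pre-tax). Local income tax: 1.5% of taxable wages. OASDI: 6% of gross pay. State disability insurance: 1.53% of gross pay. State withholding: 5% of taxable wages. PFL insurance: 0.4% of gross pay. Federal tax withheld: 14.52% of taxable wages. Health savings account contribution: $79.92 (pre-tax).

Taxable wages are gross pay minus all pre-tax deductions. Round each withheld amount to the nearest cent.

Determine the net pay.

Dependent-care account contribution: $290.08
Health savings account contribution: $79.92
Pre-tax total = $290.08 + $79.92 = $370.00
Taxable wages = $5,664.81 − $370.00 = $5,294.81
State withholding: $5,294.81 × 0.05 = $264.74
Local income tax: $5,294.81 × 0.015 = $79.42
Federal tax withheld: $5,294.81 × 0.1452 = $768.81
PFL insurance: $5,664.81 × 0.004 = $22.66
State disability insurance: $5,664.81 × 0.0153 = $86.67
OASDI: $5,664.81 × 0.06 = $339.89
Life insurance premium: $139.03
(Employer's $380.60 toward life insurance premium is not withheld from the employee.)
Total deductions = $290.08 + $79.92 + $264.74 + $79.42 + $768.81 + $22.66 + $86.67 + $339.89 + $139.03 = $2,071.22
Net pay = $5,664.81 − $2,071.22 = $3,593.59

$3,593.59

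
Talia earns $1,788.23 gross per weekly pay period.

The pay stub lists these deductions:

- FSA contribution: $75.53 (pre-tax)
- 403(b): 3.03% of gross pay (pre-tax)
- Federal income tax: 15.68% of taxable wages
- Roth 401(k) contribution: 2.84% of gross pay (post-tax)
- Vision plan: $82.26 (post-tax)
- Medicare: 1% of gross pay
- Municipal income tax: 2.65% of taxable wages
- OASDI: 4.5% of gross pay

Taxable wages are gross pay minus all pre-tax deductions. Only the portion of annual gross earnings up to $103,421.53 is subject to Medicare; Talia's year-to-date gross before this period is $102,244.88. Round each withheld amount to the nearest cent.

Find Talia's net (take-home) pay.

$1,129.22

403(b): $1,788.23 × 0.0303 = $54.18
FSA contribution: $75.53
Pre-tax total = $54.18 + $75.53 = $129.71
Taxable wages = $1,788.23 − $129.71 = $1,658.52
Federal income tax: $1,658.52 × 0.1568 = $260.06
Municipal income tax: $1,658.52 × 0.0265 = $43.95
Medicare: only $103,421.53 − $102,244.88 = $1,176.65 of this check is subject → $1,176.65 × 0.01 = $11.77
OASDI: $1,788.23 × 0.045 = $80.47
Vision plan: $82.26
Roth 401(k) contribution: $1,788.23 × 0.0284 = $50.79
Total deductions = $54.18 + $75.53 + $260.06 + $43.95 + $11.77 + $80.47 + $82.26 + $50.79 = $659.01
Net pay = $1,788.23 − $659.01 = $1,129.22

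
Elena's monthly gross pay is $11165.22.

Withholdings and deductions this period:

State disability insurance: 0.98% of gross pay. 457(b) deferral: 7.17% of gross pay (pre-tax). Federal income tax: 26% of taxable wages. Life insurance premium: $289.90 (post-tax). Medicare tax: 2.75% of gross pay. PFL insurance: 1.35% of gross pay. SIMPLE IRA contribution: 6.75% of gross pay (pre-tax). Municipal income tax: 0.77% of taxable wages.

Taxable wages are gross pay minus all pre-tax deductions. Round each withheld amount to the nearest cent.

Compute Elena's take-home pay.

SIMPLE IRA contribution: $11165.22 × 0.0675 = $753.65
457(b) deferral: $11165.22 × 0.0717 = $800.55
Pre-tax total = $753.65 + $800.55 = $1554.20
Taxable wages = $11165.22 − $1554.20 = $9611.02
Municipal income tax: $9611.02 × 0.0077 = $74.00
Federal income tax: $9611.02 × 0.26 = $2498.87
PFL insurance: $11165.22 × 0.0135 = $150.73
Medicare tax: $11165.22 × 0.0275 = $307.04
State disability insurance: $11165.22 × 0.0098 = $109.42
Life insurance premium: $289.90
Total deductions = $753.65 + $800.55 + $74.00 + $2498.87 + $150.73 + $307.04 + $109.42 + $289.90 = $4984.16
Net pay = $11165.22 − $4984.16 = $6181.06

$6181.06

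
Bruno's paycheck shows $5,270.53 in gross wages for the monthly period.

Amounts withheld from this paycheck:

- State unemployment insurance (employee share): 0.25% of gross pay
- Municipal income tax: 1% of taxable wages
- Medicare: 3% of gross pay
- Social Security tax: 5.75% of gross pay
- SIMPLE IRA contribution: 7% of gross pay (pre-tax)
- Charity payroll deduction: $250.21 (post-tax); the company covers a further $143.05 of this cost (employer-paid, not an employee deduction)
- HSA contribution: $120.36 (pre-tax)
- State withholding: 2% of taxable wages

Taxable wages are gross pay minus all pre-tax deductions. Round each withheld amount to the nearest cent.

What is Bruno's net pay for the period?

$3,913.23

SIMPLE IRA contribution: $5,270.53 × 0.07 = $368.94
HSA contribution: $120.36
Pre-tax total = $368.94 + $120.36 = $489.30
Taxable wages = $5,270.53 − $489.30 = $4,781.23
Municipal income tax: $4,781.23 × 0.01 = $47.81
State withholding: $4,781.23 × 0.02 = $95.62
Social Security tax: $5,270.53 × 0.0575 = $303.06
State unemployment insurance (employee share): $5,270.53 × 0.0025 = $13.18
Medicare: $5,270.53 × 0.03 = $158.12
Charity payroll deduction: $250.21
(Employer's $143.05 toward charity payroll deduction is not withheld from the employee.)
Total deductions = $368.94 + $120.36 + $47.81 + $95.62 + $303.06 + $13.18 + $158.12 + $250.21 = $1,357.30
Net pay = $5,270.53 − $1,357.30 = $3,913.23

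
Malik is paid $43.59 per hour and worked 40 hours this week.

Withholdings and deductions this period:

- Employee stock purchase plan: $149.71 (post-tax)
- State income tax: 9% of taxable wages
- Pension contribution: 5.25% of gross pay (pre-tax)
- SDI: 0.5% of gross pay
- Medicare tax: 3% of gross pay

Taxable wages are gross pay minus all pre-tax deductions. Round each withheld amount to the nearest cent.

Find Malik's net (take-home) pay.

$1,292.63

Gross pay: 40 × $43.59 = $1,743.60
Pension contribution: $1,743.60 × 0.0525 = $91.54
Taxable wages = $1,743.60 − $91.54 = $1,652.06
State income tax: $1,652.06 × 0.09 = $148.69
Medicare tax: $1,743.60 × 0.03 = $52.31
SDI: $1,743.60 × 0.005 = $8.72
Employee stock purchase plan: $149.71
Total deductions = $91.54 + $148.69 + $52.31 + $8.72 + $149.71 = $450.97
Net pay = $1,743.60 − $450.97 = $1,292.63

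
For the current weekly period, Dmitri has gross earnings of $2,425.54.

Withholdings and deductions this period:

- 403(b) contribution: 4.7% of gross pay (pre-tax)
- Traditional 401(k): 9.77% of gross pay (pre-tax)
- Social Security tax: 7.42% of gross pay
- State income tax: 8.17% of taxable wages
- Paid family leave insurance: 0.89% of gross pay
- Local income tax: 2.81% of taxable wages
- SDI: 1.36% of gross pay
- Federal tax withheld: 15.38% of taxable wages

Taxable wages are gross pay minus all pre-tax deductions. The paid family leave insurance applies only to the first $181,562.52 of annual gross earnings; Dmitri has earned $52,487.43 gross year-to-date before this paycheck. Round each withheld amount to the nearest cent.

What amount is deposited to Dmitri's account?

$1,293.14

403(b) contribution: $2,425.54 × 0.047 = $114.00
Traditional 401(k): $2,425.54 × 0.0977 = $236.98
Pre-tax total = $114.00 + $236.98 = $350.98
Taxable wages = $2,425.54 − $350.98 = $2,074.56
Local income tax: $2,074.56 × 0.0281 = $58.30
Federal tax withheld: $2,074.56 × 0.1538 = $319.07
State income tax: $2,074.56 × 0.0817 = $169.49
Social Security tax: $2,425.54 × 0.0742 = $179.98
Paid family leave insurance: cap not yet reached, full $2,425.54 is subject → $2,425.54 × 0.0089 = $21.59
SDI: $2,425.54 × 0.0136 = $32.99
Total deductions = $114.00 + $236.98 + $58.30 + $319.07 + $169.49 + $179.98 + $21.59 + $32.99 = $1,132.40
Net pay = $2,425.54 − $1,132.40 = $1,293.14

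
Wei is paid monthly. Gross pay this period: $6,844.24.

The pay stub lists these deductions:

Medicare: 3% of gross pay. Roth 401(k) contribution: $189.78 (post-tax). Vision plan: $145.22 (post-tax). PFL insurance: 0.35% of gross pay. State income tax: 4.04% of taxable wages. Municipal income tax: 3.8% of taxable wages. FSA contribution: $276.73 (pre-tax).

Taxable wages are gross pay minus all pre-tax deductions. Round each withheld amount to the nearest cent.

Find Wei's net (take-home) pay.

$5,488.33

FSA contribution: $276.73
Taxable wages = $6,844.24 − $276.73 = $6,567.51
State income tax: $6,567.51 × 0.0404 = $265.33
Municipal income tax: $6,567.51 × 0.038 = $249.57
Medicare: $6,844.24 × 0.03 = $205.33
PFL insurance: $6,844.24 × 0.0035 = $23.95
Roth 401(k) contribution: $189.78
Vision plan: $145.22
Total deductions = $276.73 + $265.33 + $249.57 + $205.33 + $23.95 + $189.78 + $145.22 = $1,355.91
Net pay = $6,844.24 − $1,355.91 = $5,488.33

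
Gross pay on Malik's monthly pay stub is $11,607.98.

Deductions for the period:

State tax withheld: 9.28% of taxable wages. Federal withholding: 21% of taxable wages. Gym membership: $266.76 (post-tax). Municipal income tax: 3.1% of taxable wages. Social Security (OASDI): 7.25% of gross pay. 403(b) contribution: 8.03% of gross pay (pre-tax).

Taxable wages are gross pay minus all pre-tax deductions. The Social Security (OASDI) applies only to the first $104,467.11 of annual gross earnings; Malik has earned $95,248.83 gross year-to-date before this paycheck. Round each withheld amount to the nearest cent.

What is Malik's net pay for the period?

403(b) contribution: $11,607.98 × 0.0803 = $932.12
Taxable wages = $11,607.98 − $932.12 = $10,675.86
State tax withheld: $10,675.86 × 0.0928 = $990.72
Federal withholding: $10,675.86 × 0.21 = $2,241.93
Municipal income tax: $10,675.86 × 0.031 = $330.95
Social Security (OASDI): only $104,467.11 − $95,248.83 = $9,218.28 of this check is subject → $9,218.28 × 0.0725 = $668.33
Gym membership: $266.76
Total deductions = $932.12 + $990.72 + $2,241.93 + $330.95 + $668.33 + $266.76 = $5,430.81
Net pay = $11,607.98 − $5,430.81 = $6,177.17

$6,177.17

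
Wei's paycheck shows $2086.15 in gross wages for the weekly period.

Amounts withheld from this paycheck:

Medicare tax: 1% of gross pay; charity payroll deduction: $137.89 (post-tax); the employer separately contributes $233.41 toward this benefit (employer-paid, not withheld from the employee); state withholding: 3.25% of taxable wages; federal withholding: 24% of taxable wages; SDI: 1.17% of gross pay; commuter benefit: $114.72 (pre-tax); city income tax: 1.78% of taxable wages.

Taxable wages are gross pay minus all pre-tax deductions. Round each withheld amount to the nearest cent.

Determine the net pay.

Commuter benefit: $114.72
Taxable wages = $2086.15 − $114.72 = $1971.43
State withholding: $1971.43 × 0.0325 = $64.07
Federal withholding: $1971.43 × 0.24 = $473.14
City income tax: $1971.43 × 0.0178 = $35.09
SDI: $2086.15 × 0.0117 = $24.41
Medicare tax: $2086.15 × 0.01 = $20.86
Charity payroll deduction: $137.89
(Employer's $233.41 toward charity payroll deduction is not withheld from the employee.)
Total deductions = $114.72 + $64.07 + $473.14 + $35.09 + $24.41 + $20.86 + $137.89 = $870.18
Net pay = $2086.15 − $870.18 = $1215.97

$1215.97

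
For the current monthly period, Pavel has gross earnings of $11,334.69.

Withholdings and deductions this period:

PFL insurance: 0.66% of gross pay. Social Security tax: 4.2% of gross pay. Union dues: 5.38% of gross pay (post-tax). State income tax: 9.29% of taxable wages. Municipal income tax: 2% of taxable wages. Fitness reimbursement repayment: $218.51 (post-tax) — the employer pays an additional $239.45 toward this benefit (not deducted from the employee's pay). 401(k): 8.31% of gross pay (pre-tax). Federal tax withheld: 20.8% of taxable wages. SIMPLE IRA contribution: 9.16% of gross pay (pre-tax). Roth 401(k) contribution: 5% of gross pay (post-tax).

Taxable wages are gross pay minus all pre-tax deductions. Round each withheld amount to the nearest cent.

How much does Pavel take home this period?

SIMPLE IRA contribution: $11,334.69 × 0.0916 = $1,038.26
401(k): $11,334.69 × 0.0831 = $941.91
Pre-tax total = $1,038.26 + $941.91 = $1,980.17
Taxable wages = $11,334.69 − $1,980.17 = $9,354.52
Municipal income tax: $9,354.52 × 0.02 = $187.09
State income tax: $9,354.52 × 0.0929 = $869.03
Federal tax withheld: $9,354.52 × 0.208 = $1,945.74
PFL insurance: $11,334.69 × 0.0066 = $74.81
Social Security tax: $11,334.69 × 0.042 = $476.06
Fitness reimbursement repayment: $218.51
Union dues: $11,334.69 × 0.0538 = $609.81
Roth 401(k) contribution: $11,334.69 × 0.05 = $566.73
(Employer's $239.45 toward fitness reimbursement repayment is not withheld from the employee.)
Total deductions = $1,038.26 + $941.91 + $187.09 + $869.03 + $1,945.74 + $74.81 + $476.06 + $218.51 + $609.81 + $566.73 = $6,927.95
Net pay = $11,334.69 − $6,927.95 = $4,406.74

$4,406.74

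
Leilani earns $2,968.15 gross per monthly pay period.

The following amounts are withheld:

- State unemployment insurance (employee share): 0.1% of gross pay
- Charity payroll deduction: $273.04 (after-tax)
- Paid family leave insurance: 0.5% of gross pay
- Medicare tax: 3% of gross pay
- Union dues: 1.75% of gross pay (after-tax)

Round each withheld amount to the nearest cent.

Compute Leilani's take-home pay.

$2,536.32

Paid family leave insurance: $2,968.15 × 0.005 = $14.84
State unemployment insurance (employee share): $2,968.15 × 0.001 = $2.97
Medicare tax: $2,968.15 × 0.03 = $89.04
Union dues: $2,968.15 × 0.0175 = $51.94
Charity payroll deduction: $273.04
Total deductions = $14.84 + $2.97 + $89.04 + $51.94 + $273.04 = $431.83
Net pay = $2,968.15 − $431.83 = $2,536.32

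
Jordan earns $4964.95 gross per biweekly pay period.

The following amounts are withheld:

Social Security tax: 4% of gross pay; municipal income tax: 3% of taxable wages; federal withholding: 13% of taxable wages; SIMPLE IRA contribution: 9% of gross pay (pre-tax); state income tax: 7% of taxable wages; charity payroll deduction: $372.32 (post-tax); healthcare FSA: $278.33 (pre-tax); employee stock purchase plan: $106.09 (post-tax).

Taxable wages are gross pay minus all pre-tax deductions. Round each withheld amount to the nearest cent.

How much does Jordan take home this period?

SIMPLE IRA contribution: $4964.95 × 0.09 = $446.85
Healthcare FSA: $278.33
Pre-tax total = $446.85 + $278.33 = $725.18
Taxable wages = $4964.95 − $725.18 = $4239.77
State income tax: $4239.77 × 0.07 = $296.78
Municipal income tax: $4239.77 × 0.03 = $127.19
Federal withholding: $4239.77 × 0.13 = $551.17
Social Security tax: $4964.95 × 0.04 = $198.60
Charity payroll deduction: $372.32
Employee stock purchase plan: $106.09
Total deductions = $446.85 + $278.33 + $296.78 + $127.19 + $551.17 + $198.60 + $372.32 + $106.09 = $2377.33
Net pay = $4964.95 − $2377.33 = $2587.62

$2587.62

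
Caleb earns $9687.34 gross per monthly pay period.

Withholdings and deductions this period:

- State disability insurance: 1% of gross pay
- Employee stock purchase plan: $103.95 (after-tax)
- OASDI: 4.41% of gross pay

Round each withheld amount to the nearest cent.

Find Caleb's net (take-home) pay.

$9059.31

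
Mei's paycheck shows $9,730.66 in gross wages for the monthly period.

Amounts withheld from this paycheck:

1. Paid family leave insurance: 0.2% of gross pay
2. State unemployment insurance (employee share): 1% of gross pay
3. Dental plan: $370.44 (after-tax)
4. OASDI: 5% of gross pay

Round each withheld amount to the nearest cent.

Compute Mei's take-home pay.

$8,756.92

State unemployment insurance (employee share): $9,730.66 × 0.01 = $97.31
OASDI: $9,730.66 × 0.05 = $486.53
Paid family leave insurance: $9,730.66 × 0.002 = $19.46
Dental plan: $370.44
Total deductions = $97.31 + $486.53 + $19.46 + $370.44 = $973.74
Net pay = $9,730.66 − $973.74 = $8,756.92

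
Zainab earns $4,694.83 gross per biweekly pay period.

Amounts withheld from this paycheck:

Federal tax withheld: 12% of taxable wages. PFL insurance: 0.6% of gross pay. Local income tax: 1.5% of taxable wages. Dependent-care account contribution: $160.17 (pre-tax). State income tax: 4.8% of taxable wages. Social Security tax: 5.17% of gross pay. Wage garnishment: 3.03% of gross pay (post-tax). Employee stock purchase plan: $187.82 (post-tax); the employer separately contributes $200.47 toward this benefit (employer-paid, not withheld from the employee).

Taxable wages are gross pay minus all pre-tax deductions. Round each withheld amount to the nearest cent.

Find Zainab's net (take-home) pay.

$3,103.86

Dependent-care account contribution: $160.17
Taxable wages = $4,694.83 − $160.17 = $4,534.66
State income tax: $4,534.66 × 0.048 = $217.66
Federal tax withheld: $4,534.66 × 0.12 = $544.16
Local income tax: $4,534.66 × 0.015 = $68.02
Social Security tax: $4,694.83 × 0.0517 = $242.72
PFL insurance: $4,694.83 × 0.006 = $28.17
Employee stock purchase plan: $187.82
Wage garnishment: $4,694.83 × 0.0303 = $142.25
(Employer's $200.47 toward employee stock purchase plan is not withheld from the employee.)
Total deductions = $160.17 + $217.66 + $544.16 + $68.02 + $242.72 + $28.17 + $187.82 + $142.25 = $1,590.97
Net pay = $4,694.83 − $1,590.97 = $3,103.86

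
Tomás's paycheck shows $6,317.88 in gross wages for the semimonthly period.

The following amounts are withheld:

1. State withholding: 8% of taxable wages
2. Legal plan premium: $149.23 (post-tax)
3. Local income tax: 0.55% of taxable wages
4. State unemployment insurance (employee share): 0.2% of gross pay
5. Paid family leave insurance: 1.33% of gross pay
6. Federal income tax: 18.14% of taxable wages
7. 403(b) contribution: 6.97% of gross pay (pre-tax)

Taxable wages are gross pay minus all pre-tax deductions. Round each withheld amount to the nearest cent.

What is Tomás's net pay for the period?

403(b) contribution: $6,317.88 × 0.0697 = $440.36
Taxable wages = $6,317.88 − $440.36 = $5,877.52
Local income tax: $5,877.52 × 0.0055 = $32.33
Federal income tax: $5,877.52 × 0.1814 = $1,066.18
State withholding: $5,877.52 × 0.08 = $470.20
State unemployment insurance (employee share): $6,317.88 × 0.002 = $12.64
Paid family leave insurance: $6,317.88 × 0.0133 = $84.03
Legal plan premium: $149.23
Total deductions = $440.36 + $32.33 + $1,066.18 + $470.20 + $12.64 + $84.03 + $149.23 = $2,254.97
Net pay = $6,317.88 − $2,254.97 = $4,062.91

$4,062.91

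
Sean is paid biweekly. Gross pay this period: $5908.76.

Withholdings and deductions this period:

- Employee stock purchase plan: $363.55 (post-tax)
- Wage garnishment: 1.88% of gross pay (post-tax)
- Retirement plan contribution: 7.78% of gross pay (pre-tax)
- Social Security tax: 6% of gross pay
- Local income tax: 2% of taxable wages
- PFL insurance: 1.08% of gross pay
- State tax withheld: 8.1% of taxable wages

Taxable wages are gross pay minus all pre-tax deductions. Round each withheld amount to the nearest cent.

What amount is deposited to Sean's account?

Retirement plan contribution: $5908.76 × 0.0778 = $459.70
Taxable wages = $5908.76 − $459.70 = $5449.06
Local income tax: $5449.06 × 0.02 = $108.98
State tax withheld: $5449.06 × 0.081 = $441.37
PFL insurance: $5908.76 × 0.0108 = $63.81
Social Security tax: $5908.76 × 0.06 = $354.53
Employee stock purchase plan: $363.55
Wage garnishment: $5908.76 × 0.0188 = $111.08
Total deductions = $459.70 + $108.98 + $441.37 + $63.81 + $354.53 + $363.55 + $111.08 = $1903.02
Net pay = $5908.76 − $1903.02 = $4005.74

$4005.74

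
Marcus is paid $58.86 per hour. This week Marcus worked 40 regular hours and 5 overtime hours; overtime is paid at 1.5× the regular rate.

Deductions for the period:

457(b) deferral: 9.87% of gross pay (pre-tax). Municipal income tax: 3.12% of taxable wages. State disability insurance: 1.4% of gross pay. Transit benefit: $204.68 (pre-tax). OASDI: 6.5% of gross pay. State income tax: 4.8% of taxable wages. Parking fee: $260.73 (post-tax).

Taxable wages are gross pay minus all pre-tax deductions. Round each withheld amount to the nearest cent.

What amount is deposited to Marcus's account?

$1,650.26

Regular pay: 40 × $58.86 = $2,354.40
Overtime pay: 5 × $58.86 × 1.5 = $441.45
Gross pay = $2,354.40 + $441.45 = $2,795.85
Transit benefit: $204.68
457(b) deferral: $2,795.85 × 0.0987 = $275.95
Pre-tax total = $204.68 + $275.95 = $480.63
Taxable wages = $2,795.85 − $480.63 = $2,315.22
Municipal income tax: $2,315.22 × 0.0312 = $72.23
State income tax: $2,315.22 × 0.048 = $111.13
OASDI: $2,795.85 × 0.065 = $181.73
State disability insurance: $2,795.85 × 0.014 = $39.14
Parking fee: $260.73
Total deductions = $204.68 + $275.95 + $72.23 + $111.13 + $181.73 + $39.14 + $260.73 = $1,145.59
Net pay = $2,795.85 − $1,145.59 = $1,650.26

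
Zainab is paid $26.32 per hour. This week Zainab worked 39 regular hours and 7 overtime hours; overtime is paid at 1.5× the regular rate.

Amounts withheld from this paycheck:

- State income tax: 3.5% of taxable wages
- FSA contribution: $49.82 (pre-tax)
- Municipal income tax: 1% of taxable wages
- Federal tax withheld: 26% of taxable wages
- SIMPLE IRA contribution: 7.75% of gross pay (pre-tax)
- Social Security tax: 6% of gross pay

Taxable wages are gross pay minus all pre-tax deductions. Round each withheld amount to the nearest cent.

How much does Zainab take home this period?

$722.51

Regular pay: 39 × $26.32 = $1,026.48
Overtime pay: 7 × $26.32 × 1.5 = $276.36
Gross pay = $1,026.48 + $276.36 = $1,302.84
FSA contribution: $49.82
SIMPLE IRA contribution: $1,302.84 × 0.0775 = $100.97
Pre-tax total = $49.82 + $100.97 = $150.79
Taxable wages = $1,302.84 − $150.79 = $1,152.05
Municipal income tax: $1,152.05 × 0.01 = $11.52
Federal tax withheld: $1,152.05 × 0.26 = $299.53
State income tax: $1,152.05 × 0.035 = $40.32
Social Security tax: $1,302.84 × 0.06 = $78.17
Total deductions = $49.82 + $100.97 + $11.52 + $299.53 + $40.32 + $78.17 = $580.33
Net pay = $1,302.84 − $580.33 = $722.51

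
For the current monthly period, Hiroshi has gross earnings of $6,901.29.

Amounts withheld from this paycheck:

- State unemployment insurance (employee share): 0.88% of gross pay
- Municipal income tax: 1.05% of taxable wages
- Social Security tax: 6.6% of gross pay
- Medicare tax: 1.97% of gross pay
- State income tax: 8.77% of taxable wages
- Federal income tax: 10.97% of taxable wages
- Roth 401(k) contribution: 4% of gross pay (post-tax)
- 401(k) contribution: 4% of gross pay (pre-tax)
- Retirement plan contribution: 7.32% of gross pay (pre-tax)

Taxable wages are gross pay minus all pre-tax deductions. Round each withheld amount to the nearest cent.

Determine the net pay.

Retirement plan contribution: $6,901.29 × 0.0732 = $505.17
401(k) contribution: $6,901.29 × 0.04 = $276.05
Pre-tax total = $505.17 + $276.05 = $781.22
Taxable wages = $6,901.29 − $781.22 = $6,120.07
State income tax: $6,120.07 × 0.0877 = $536.73
Federal income tax: $6,120.07 × 0.1097 = $671.37
Municipal income tax: $6,120.07 × 0.0105 = $64.26
Social Security tax: $6,901.29 × 0.066 = $455.49
State unemployment insurance (employee share): $6,901.29 × 0.0088 = $60.73
Medicare tax: $6,901.29 × 0.0197 = $135.96
Roth 401(k) contribution: $6,901.29 × 0.04 = $276.05
Total deductions = $505.17 + $276.05 + $536.73 + $671.37 + $64.26 + $455.49 + $60.73 + $135.96 + $276.05 = $2,981.81
Net pay = $6,901.29 − $2,981.81 = $3,919.48

$3,919.48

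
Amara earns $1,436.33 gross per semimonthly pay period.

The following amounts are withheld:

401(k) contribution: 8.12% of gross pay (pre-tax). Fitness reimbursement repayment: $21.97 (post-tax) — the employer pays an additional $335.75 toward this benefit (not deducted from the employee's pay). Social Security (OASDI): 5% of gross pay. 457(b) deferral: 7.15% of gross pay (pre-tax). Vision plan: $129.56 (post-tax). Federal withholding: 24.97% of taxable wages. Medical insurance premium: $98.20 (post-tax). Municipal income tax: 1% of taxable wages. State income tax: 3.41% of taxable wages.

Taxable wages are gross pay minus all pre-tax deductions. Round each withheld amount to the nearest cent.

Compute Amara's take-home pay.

457(b) deferral: $1,436.33 × 0.0715 = $102.70
401(k) contribution: $1,436.33 × 0.0812 = $116.63
Pre-tax total = $102.70 + $116.63 = $219.33
Taxable wages = $1,436.33 − $219.33 = $1,217.00
Municipal income tax: $1,217.00 × 0.01 = $12.17
State income tax: $1,217.00 × 0.0341 = $41.50
Federal withholding: $1,217.00 × 0.2497 = $303.88
Social Security (OASDI): $1,436.33 × 0.05 = $71.82
Fitness reimbursement repayment: $21.97
Medical insurance premium: $98.20
Vision plan: $129.56
(Employer's $335.75 toward fitness reimbursement repayment is not withheld from the employee.)
Total deductions = $102.70 + $116.63 + $12.17 + $41.50 + $303.88 + $71.82 + $21.97 + $98.20 + $129.56 = $898.43
Net pay = $1,436.33 − $898.43 = $537.90

$537.90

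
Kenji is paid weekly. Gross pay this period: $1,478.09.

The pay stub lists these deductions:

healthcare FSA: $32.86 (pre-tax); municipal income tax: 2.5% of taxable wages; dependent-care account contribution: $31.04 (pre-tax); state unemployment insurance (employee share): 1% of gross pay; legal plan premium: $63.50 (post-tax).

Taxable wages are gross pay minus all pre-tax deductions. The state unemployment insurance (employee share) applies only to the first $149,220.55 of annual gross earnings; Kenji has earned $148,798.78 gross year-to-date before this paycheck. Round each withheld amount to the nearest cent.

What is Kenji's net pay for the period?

Healthcare FSA: $32.86
Dependent-care account contribution: $31.04
Pre-tax total = $32.86 + $31.04 = $63.90
Taxable wages = $1,478.09 − $63.90 = $1,414.19
Municipal income tax: $1,414.19 × 0.025 = $35.35
State unemployment insurance (employee share): only $149,220.55 − $148,798.78 = $421.77 of this check is subject → $421.77 × 0.01 = $4.22
Legal plan premium: $63.50
Total deductions = $32.86 + $31.04 + $35.35 + $4.22 + $63.50 = $166.97
Net pay = $1,478.09 − $166.97 = $1,311.12

$1,311.12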